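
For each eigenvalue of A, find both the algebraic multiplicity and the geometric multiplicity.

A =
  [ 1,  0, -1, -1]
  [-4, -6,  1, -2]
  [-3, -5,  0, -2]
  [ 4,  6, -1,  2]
λ = -3: alg = 1, geom = 1; λ = 0: alg = 3, geom = 1

Step 1 — factor the characteristic polynomial to read off the algebraic multiplicities:
  χ_A(x) = x^3*(x + 3)

Step 2 — compute geometric multiplicities via the rank-nullity identity g(λ) = n − rank(A − λI):
  rank(A − (-3)·I) = 3, so dim ker(A − (-3)·I) = n − 3 = 1
  rank(A − (0)·I) = 3, so dim ker(A − (0)·I) = n − 3 = 1

Summary:
  λ = -3: algebraic multiplicity = 1, geometric multiplicity = 1
  λ = 0: algebraic multiplicity = 3, geometric multiplicity = 1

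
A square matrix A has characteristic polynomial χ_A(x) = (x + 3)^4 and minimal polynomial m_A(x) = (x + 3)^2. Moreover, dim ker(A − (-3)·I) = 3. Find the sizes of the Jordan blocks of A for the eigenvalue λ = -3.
Block sizes for λ = -3: [2, 1, 1]

Step 1 — from the characteristic polynomial, algebraic multiplicity of λ = -3 is 4. From dim ker(A − (-3)·I) = 3, there are exactly 3 Jordan blocks for λ = -3.
Step 2 — from the minimal polynomial, the factor (x + 3)^2 tells us the largest block for λ = -3 has size 2.
Step 3 — with total size 4, 3 blocks, and largest block 2, the block sizes (in nonincreasing order) are [2, 1, 1].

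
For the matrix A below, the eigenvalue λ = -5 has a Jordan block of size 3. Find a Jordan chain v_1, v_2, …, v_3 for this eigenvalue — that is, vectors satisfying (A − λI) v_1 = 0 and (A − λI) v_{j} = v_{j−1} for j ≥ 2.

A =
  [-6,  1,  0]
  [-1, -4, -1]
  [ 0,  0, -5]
A Jordan chain for λ = -5 of length 3:
v_1 = (-1, -1, 0)ᵀ
v_2 = (0, -1, 0)ᵀ
v_3 = (0, 0, 1)ᵀ

Let N = A − (-5)·I. We want v_3 with N^3 v_3 = 0 but N^2 v_3 ≠ 0; then v_{j-1} := N · v_j for j = 3, …, 2.

Pick v_3 = (0, 0, 1)ᵀ.
Then v_2 = N · v_3 = (0, -1, 0)ᵀ.
Then v_1 = N · v_2 = (-1, -1, 0)ᵀ.

Sanity check: (A − (-5)·I) v_1 = (0, 0, 0)ᵀ = 0. ✓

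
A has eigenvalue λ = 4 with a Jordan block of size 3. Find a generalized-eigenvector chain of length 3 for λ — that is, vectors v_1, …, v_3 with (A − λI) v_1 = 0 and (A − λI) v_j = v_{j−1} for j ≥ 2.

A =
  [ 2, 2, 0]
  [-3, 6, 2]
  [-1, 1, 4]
A Jordan chain for λ = 4 of length 3:
v_1 = (-2, -2, -1)ᵀ
v_2 = (-2, -3, -1)ᵀ
v_3 = (1, 0, 0)ᵀ

Let N = A − (4)·I. We want v_3 with N^3 v_3 = 0 but N^2 v_3 ≠ 0; then v_{j-1} := N · v_j for j = 3, …, 2.

Pick v_3 = (1, 0, 0)ᵀ.
Then v_2 = N · v_3 = (-2, -3, -1)ᵀ.
Then v_1 = N · v_2 = (-2, -2, -1)ᵀ.

Sanity check: (A − (4)·I) v_1 = (0, 0, 0)ᵀ = 0. ✓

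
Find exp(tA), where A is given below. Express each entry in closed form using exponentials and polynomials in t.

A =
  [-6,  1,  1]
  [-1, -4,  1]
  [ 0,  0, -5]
e^{tA} =
  [-t*exp(-5*t) + exp(-5*t), t*exp(-5*t), t*exp(-5*t)]
  [-t*exp(-5*t), t*exp(-5*t) + exp(-5*t), t*exp(-5*t)]
  [0, 0, exp(-5*t)]

Strategy: write A = P · J · P⁻¹ where J is a Jordan canonical form, so e^{tA} = P · e^{tJ} · P⁻¹, and e^{tJ} can be computed block-by-block.

A has Jordan form
J =
  [-5,  1,  0]
  [ 0, -5,  0]
  [ 0,  0, -5]
(up to reordering of blocks).

Per-block formulas:
  For a 2×2 Jordan block J_2(-5): exp(t · J_2(-5)) = e^(-5t)·(I + t·N), where N is the 2×2 nilpotent shift.
  For a 1×1 block at λ = -5: exp(t · [-5]) = [e^(-5t)].

After assembling e^{tJ} and conjugating by P, we get:

e^{tA} =
  [-t*exp(-5*t) + exp(-5*t), t*exp(-5*t), t*exp(-5*t)]
  [-t*exp(-5*t), t*exp(-5*t) + exp(-5*t), t*exp(-5*t)]
  [0, 0, exp(-5*t)]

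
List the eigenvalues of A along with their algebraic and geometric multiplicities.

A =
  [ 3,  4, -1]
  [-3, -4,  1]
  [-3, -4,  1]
λ = 0: alg = 3, geom = 2

Step 1 — factor the characteristic polynomial to read off the algebraic multiplicities:
  χ_A(x) = x^3

Step 2 — compute geometric multiplicities via the rank-nullity identity g(λ) = n − rank(A − λI):
  rank(A − (0)·I) = 1, so dim ker(A − (0)·I) = n − 1 = 2

Summary:
  λ = 0: algebraic multiplicity = 3, geometric multiplicity = 2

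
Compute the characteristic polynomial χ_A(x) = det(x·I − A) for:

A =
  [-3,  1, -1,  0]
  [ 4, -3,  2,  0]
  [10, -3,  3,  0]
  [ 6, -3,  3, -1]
x^4 + 4*x^3 + 6*x^2 + 4*x + 1

Expanding det(x·I − A) (e.g. by cofactor expansion or by noting that A is similar to its Jordan form J, which has the same characteristic polynomial as A) gives
  χ_A(x) = x^4 + 4*x^3 + 6*x^2 + 4*x + 1
which factors as (x + 1)^4. The eigenvalues (with algebraic multiplicities) are λ = -1 with multiplicity 4.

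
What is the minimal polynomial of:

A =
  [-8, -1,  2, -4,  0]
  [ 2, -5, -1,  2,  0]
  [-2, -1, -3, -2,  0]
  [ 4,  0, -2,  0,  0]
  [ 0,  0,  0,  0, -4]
x^3 + 12*x^2 + 48*x + 64

The characteristic polynomial is χ_A(x) = (x + 4)^5, so the eigenvalues are known. The minimal polynomial is
  m_A(x) = Π_λ (x − λ)^{k_λ}
where k_λ is the size of the *largest* Jordan block for λ (equivalently, the smallest k with (A − λI)^k v = 0 for every generalised eigenvector v of λ).

  λ = -4: largest Jordan block has size 3, contributing (x + 4)^3

So m_A(x) = (x + 4)^3 = x^3 + 12*x^2 + 48*x + 64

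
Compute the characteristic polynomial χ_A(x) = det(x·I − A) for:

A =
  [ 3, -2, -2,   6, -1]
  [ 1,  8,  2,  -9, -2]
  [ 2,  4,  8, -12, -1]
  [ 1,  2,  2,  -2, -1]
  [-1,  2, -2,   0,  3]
x^5 - 20*x^4 + 160*x^3 - 640*x^2 + 1280*x - 1024

Expanding det(x·I − A) (e.g. by cofactor expansion or by noting that A is similar to its Jordan form J, which has the same characteristic polynomial as A) gives
  χ_A(x) = x^5 - 20*x^4 + 160*x^3 - 640*x^2 + 1280*x - 1024
which factors as (x - 4)^5. The eigenvalues (with algebraic multiplicities) are λ = 4 with multiplicity 5.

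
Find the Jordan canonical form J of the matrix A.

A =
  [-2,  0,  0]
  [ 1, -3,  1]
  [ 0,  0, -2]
J_1(-3) ⊕ J_1(-2) ⊕ J_1(-2)

The characteristic polynomial is
  det(x·I − A) = x^3 + 7*x^2 + 16*x + 12 = (x + 2)^2*(x + 3)

Eigenvalues and multiplicities (the geometric multiplicity of λ is n − rank(A − λI), which equals the number of Jordan blocks for λ):
  λ = -3: algebraic multiplicity = 1, geometric multiplicity = 1
  λ = -2: algebraic multiplicity = 2, geometric multiplicity = 2

Determining the block sizes for each eigenvalue:
  λ = -3: one block (gm = 1), so the single block has size am = 1 → block sizes [1]
  λ = -2: gm = am = 2, so every block has size 1 → block sizes [1, 1]

Assembling the blocks gives a Jordan form
J =
  [-3,  0,  0]
  [ 0, -2,  0]
  [ 0,  0, -2]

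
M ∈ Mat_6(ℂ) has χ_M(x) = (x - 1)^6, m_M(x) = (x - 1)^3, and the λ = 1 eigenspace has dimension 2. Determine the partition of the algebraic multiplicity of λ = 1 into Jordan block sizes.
Block sizes for λ = 1: [3, 3]

Step 1 — from the characteristic polynomial, algebraic multiplicity of λ = 1 is 6. From dim ker(M − (1)·I) = 2, there are exactly 2 Jordan blocks for λ = 1.
Step 2 — from the minimal polynomial, the factor (x − 1)^3 tells us the largest block for λ = 1 has size 3.
Step 3 — with total size 6, 2 blocks, and largest block 3, the block sizes (in nonincreasing order) are [3, 3].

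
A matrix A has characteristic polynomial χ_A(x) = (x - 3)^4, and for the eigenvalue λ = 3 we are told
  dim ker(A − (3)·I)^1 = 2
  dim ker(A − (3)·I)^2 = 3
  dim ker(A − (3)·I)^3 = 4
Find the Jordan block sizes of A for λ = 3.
Block sizes for λ = 3: [3, 1]

From the dimensions of kernels of powers, the number of Jordan blocks of size at least j is d_j − d_{j−1} where d_j = dim ker(N^j) (with d_0 = 0). Computing the differences gives [2, 1, 1].
The number of blocks of size exactly k is (#blocks of size ≥ k) − (#blocks of size ≥ k + 1), so the partition is: 1 block(s) of size 1, 1 block(s) of size 3.
In nonincreasing order the block sizes are [3, 1].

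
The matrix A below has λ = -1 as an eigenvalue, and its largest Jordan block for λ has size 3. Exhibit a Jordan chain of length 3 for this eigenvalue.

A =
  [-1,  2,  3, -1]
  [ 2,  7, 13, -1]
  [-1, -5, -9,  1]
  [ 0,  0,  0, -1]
A Jordan chain for λ = -1 of length 3:
v_1 = (1, 3, -2, 0)ᵀ
v_2 = (0, 2, -1, 0)ᵀ
v_3 = (1, 0, 0, 0)ᵀ

Let N = A − (-1)·I. We want v_3 with N^3 v_3 = 0 but N^2 v_3 ≠ 0; then v_{j-1} := N · v_j for j = 3, …, 2.

Pick v_3 = (1, 0, 0, 0)ᵀ.
Then v_2 = N · v_3 = (0, 2, -1, 0)ᵀ.
Then v_1 = N · v_2 = (1, 3, -2, 0)ᵀ.

Sanity check: (A − (-1)·I) v_1 = (0, 0, 0, 0)ᵀ = 0. ✓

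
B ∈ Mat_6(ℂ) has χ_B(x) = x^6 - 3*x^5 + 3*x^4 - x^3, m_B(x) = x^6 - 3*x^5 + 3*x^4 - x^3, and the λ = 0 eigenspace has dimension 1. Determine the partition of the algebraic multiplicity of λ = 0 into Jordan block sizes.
Block sizes for λ = 0: [3]

Step 1 — from the characteristic polynomial, algebraic multiplicity of λ = 0 is 3. From dim ker(B − (0)·I) = 1, there are exactly 1 Jordan blocks for λ = 0.
Step 2 — from the minimal polynomial, the factor (x − 0)^3 tells us the largest block for λ = 0 has size 3.
Step 3 — with total size 3, 1 blocks, and largest block 3, the block sizes (in nonincreasing order) are [3].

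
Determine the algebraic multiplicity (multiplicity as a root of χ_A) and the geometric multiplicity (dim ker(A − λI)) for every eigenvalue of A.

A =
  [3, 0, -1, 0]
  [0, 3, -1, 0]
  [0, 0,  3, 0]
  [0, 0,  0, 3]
λ = 3: alg = 4, geom = 3

Step 1 — factor the characteristic polynomial to read off the algebraic multiplicities:
  χ_A(x) = (x - 3)^4

Step 2 — compute geometric multiplicities via the rank-nullity identity g(λ) = n − rank(A − λI):
  rank(A − (3)·I) = 1, so dim ker(A − (3)·I) = n − 1 = 3

Summary:
  λ = 3: algebraic multiplicity = 4, geometric multiplicity = 3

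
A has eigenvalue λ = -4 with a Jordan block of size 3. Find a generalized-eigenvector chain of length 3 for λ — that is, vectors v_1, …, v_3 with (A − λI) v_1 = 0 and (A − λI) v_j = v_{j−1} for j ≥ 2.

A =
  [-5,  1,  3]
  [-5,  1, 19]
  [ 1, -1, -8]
A Jordan chain for λ = -4 of length 3:
v_1 = (-1, -1, 0)ᵀ
v_2 = (-1, -5, 1)ᵀ
v_3 = (1, 0, 0)ᵀ

Let N = A − (-4)·I. We want v_3 with N^3 v_3 = 0 but N^2 v_3 ≠ 0; then v_{j-1} := N · v_j for j = 3, …, 2.

Pick v_3 = (1, 0, 0)ᵀ.
Then v_2 = N · v_3 = (-1, -5, 1)ᵀ.
Then v_1 = N · v_2 = (-1, -1, 0)ᵀ.

Sanity check: (A − (-4)·I) v_1 = (0, 0, 0)ᵀ = 0. ✓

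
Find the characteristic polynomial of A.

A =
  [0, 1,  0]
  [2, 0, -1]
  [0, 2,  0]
x^3

Expanding det(x·I − A) (e.g. by cofactor expansion or by noting that A is similar to its Jordan form J, which has the same characteristic polynomial as A) gives
  χ_A(x) = x^3
which factors as x^3. The eigenvalues (with algebraic multiplicities) are λ = 0 with multiplicity 3.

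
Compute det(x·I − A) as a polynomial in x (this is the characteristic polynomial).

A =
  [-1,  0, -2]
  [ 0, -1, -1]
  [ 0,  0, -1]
x^3 + 3*x^2 + 3*x + 1

Expanding det(x·I − A) (e.g. by cofactor expansion or by noting that A is similar to its Jordan form J, which has the same characteristic polynomial as A) gives
  χ_A(x) = x^3 + 3*x^2 + 3*x + 1
which factors as (x + 1)^3. The eigenvalues (with algebraic multiplicities) are λ = -1 with multiplicity 3.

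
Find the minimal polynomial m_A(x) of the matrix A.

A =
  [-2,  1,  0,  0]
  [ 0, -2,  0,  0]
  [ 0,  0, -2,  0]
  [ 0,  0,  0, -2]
x^2 + 4*x + 4

The characteristic polynomial is χ_A(x) = (x + 2)^4, so the eigenvalues are known. The minimal polynomial is
  m_A(x) = Π_λ (x − λ)^{k_λ}
where k_λ is the size of the *largest* Jordan block for λ (equivalently, the smallest k with (A − λI)^k v = 0 for every generalised eigenvector v of λ).

  λ = -2: largest Jordan block has size 2, contributing (x + 2)^2

So m_A(x) = (x + 2)^2 = x^2 + 4*x + 4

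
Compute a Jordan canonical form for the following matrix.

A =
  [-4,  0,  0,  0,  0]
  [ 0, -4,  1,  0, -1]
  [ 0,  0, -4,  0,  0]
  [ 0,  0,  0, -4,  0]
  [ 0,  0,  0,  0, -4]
J_2(-4) ⊕ J_1(-4) ⊕ J_1(-4) ⊕ J_1(-4)

The characteristic polynomial is
  det(x·I − A) = x^5 + 20*x^4 + 160*x^3 + 640*x^2 + 1280*x + 1024 = (x + 4)^5

Eigenvalues and multiplicities (the geometric multiplicity of λ is n − rank(A − λI), which equals the number of Jordan blocks for λ):
  λ = -4: algebraic multiplicity = 5, geometric multiplicity = 4

Determining the block sizes for each eigenvalue:
  λ = -4: 4 blocks summing to 5 forces exactly one block of size 2 and the rest size 1 → block sizes [2, 1, 1, 1]

Assembling the blocks gives a Jordan form
J =
  [-4,  1,  0,  0,  0]
  [ 0, -4,  0,  0,  0]
  [ 0,  0, -4,  0,  0]
  [ 0,  0,  0, -4,  0]
  [ 0,  0,  0,  0, -4]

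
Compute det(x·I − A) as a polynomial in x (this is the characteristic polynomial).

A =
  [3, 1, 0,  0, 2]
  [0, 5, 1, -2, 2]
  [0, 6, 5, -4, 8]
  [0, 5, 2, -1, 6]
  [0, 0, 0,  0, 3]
x^5 - 15*x^4 + 90*x^3 - 270*x^2 + 405*x - 243

Expanding det(x·I − A) (e.g. by cofactor expansion or by noting that A is similar to its Jordan form J, which has the same characteristic polynomial as A) gives
  χ_A(x) = x^5 - 15*x^4 + 90*x^3 - 270*x^2 + 405*x - 243
which factors as (x - 3)^5. The eigenvalues (with algebraic multiplicities) are λ = 3 with multiplicity 5.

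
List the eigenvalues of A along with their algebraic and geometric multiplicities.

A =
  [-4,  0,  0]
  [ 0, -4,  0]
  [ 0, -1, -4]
λ = -4: alg = 3, geom = 2

Step 1 — factor the characteristic polynomial to read off the algebraic multiplicities:
  χ_A(x) = (x + 4)^3

Step 2 — compute geometric multiplicities via the rank-nullity identity g(λ) = n − rank(A − λI):
  rank(A − (-4)·I) = 1, so dim ker(A − (-4)·I) = n − 1 = 2

Summary:
  λ = -4: algebraic multiplicity = 3, geometric multiplicity = 2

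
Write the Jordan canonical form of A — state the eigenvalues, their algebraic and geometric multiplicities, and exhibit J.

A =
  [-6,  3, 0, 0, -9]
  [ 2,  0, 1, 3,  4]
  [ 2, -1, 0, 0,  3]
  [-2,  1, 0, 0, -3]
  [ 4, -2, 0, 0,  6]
J_3(0) ⊕ J_1(0) ⊕ J_1(0)

The characteristic polynomial is
  det(x·I − A) = x^5

Eigenvalues and multiplicities (the geometric multiplicity of λ is n − rank(A − λI), which equals the number of Jordan blocks for λ):
  λ = 0: algebraic multiplicity = 5, geometric multiplicity = 3

Determining the block sizes for each eigenvalue:
  λ = 0: with am = 5 and gm = 3, the partition is not yet determined (e.g. several partitions of 5 into 3 parts exist). Let N = A − (0)·I. Computing rank(N^1) = 2, rank(N^2) = 1, rank(N^3) = 0; the number of blocks of size ≥ j is rank(N^{j−1}) − rank(N^j), giving [3, 1, 1]. So we have 1 block(s) of size 3, 2 block(s) of size 1 → block sizes [3, 1, 1]

Assembling the blocks gives a Jordan form
J =
  [0, 1, 0, 0, 0]
  [0, 0, 1, 0, 0]
  [0, 0, 0, 0, 0]
  [0, 0, 0, 0, 0]
  [0, 0, 0, 0, 0]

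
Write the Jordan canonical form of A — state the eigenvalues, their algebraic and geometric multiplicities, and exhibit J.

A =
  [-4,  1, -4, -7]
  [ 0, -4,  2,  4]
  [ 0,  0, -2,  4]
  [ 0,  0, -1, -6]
J_3(-4) ⊕ J_1(-4)

The characteristic polynomial is
  det(x·I − A) = x^4 + 16*x^3 + 96*x^2 + 256*x + 256 = (x + 4)^4

Eigenvalues and multiplicities (the geometric multiplicity of λ is n − rank(A − λI), which equals the number of Jordan blocks for λ):
  λ = -4: algebraic multiplicity = 4, geometric multiplicity = 2

Determining the block sizes for each eigenvalue:
  λ = -4: with am = 4 and gm = 2, the partition is not yet determined (e.g. several partitions of 4 into 2 parts exist). Let N = A − (-4)·I. Computing rank(N^1) = 2, rank(N^2) = 1, rank(N^3) = 0; the number of blocks of size ≥ j is rank(N^{j−1}) − rank(N^j), giving [2, 1, 1]. So we have 1 block(s) of size 3, 1 block(s) of size 1 → block sizes [3, 1]

Assembling the blocks gives a Jordan form
J =
  [-4,  1,  0,  0]
  [ 0, -4,  1,  0]
  [ 0,  0, -4,  0]
  [ 0,  0,  0, -4]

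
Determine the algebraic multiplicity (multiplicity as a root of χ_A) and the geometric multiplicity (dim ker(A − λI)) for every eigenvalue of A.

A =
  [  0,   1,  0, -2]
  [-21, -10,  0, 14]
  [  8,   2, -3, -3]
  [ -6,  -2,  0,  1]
λ = -3: alg = 4, geom = 2

Step 1 — factor the characteristic polynomial to read off the algebraic multiplicities:
  χ_A(x) = (x + 3)^4

Step 2 — compute geometric multiplicities via the rank-nullity identity g(λ) = n − rank(A − λI):
  rank(A − (-3)·I) = 2, so dim ker(A − (-3)·I) = n − 2 = 2

Summary:
  λ = -3: algebraic multiplicity = 4, geometric multiplicity = 2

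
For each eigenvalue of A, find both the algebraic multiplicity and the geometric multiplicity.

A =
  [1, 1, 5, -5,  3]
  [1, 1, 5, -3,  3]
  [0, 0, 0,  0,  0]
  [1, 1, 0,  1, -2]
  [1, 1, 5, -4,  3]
λ = 0: alg = 3, geom = 2; λ = 1: alg = 1, geom = 1; λ = 5: alg = 1, geom = 1

Step 1 — factor the characteristic polynomial to read off the algebraic multiplicities:
  χ_A(x) = x^3*(x - 5)*(x - 1)

Step 2 — compute geometric multiplicities via the rank-nullity identity g(λ) = n − rank(A − λI):
  rank(A − (0)·I) = 3, so dim ker(A − (0)·I) = n − 3 = 2
  rank(A − (1)·I) = 4, so dim ker(A − (1)·I) = n − 4 = 1
  rank(A − (5)·I) = 4, so dim ker(A − (5)·I) = n − 4 = 1

Summary:
  λ = 0: algebraic multiplicity = 3, geometric multiplicity = 2
  λ = 1: algebraic multiplicity = 1, geometric multiplicity = 1
  λ = 5: algebraic multiplicity = 1, geometric multiplicity = 1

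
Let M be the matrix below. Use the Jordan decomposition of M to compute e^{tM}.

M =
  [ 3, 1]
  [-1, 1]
e^{tM} =
  [t*exp(2*t) + exp(2*t), t*exp(2*t)]
  [-t*exp(2*t), -t*exp(2*t) + exp(2*t)]

Strategy: write M = P · J · P⁻¹ where J is a Jordan canonical form, so e^{tM} = P · e^{tJ} · P⁻¹, and e^{tJ} can be computed block-by-block.

M has Jordan form
J =
  [2, 1]
  [0, 2]
(up to reordering of blocks).

Per-block formulas:
  For a 2×2 Jordan block J_2(2): exp(t · J_2(2)) = e^(2t)·(I + t·N), where N is the 2×2 nilpotent shift.

After assembling e^{tJ} and conjugating by P, we get:

e^{tM} =
  [t*exp(2*t) + exp(2*t), t*exp(2*t)]
  [-t*exp(2*t), -t*exp(2*t) + exp(2*t)]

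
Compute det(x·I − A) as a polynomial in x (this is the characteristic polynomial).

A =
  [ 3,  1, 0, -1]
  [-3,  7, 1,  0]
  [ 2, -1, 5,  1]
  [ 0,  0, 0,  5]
x^4 - 20*x^3 + 150*x^2 - 500*x + 625

Expanding det(x·I − A) (e.g. by cofactor expansion or by noting that A is similar to its Jordan form J, which has the same characteristic polynomial as A) gives
  χ_A(x) = x^4 - 20*x^3 + 150*x^2 - 500*x + 625
which factors as (x - 5)^4. The eigenvalues (with algebraic multiplicities) are λ = 5 with multiplicity 4.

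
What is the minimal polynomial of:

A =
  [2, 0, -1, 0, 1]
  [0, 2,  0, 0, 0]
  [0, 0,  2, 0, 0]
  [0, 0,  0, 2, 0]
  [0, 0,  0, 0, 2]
x^2 - 4*x + 4

The characteristic polynomial is χ_A(x) = (x - 2)^5, so the eigenvalues are known. The minimal polynomial is
  m_A(x) = Π_λ (x − λ)^{k_λ}
where k_λ is the size of the *largest* Jordan block for λ (equivalently, the smallest k with (A − λI)^k v = 0 for every generalised eigenvector v of λ).

  λ = 2: largest Jordan block has size 2, contributing (x − 2)^2

So m_A(x) = (x - 2)^2 = x^2 - 4*x + 4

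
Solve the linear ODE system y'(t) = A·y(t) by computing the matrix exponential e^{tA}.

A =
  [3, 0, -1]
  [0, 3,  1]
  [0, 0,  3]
e^{tA} =
  [exp(3*t), 0, -t*exp(3*t)]
  [0, exp(3*t), t*exp(3*t)]
  [0, 0, exp(3*t)]

Strategy: write A = P · J · P⁻¹ where J is a Jordan canonical form, so e^{tA} = P · e^{tJ} · P⁻¹, and e^{tJ} can be computed block-by-block.

A has Jordan form
J =
  [3, 1, 0]
  [0, 3, 0]
  [0, 0, 3]
(up to reordering of blocks).

Per-block formulas:
  For a 2×2 Jordan block J_2(3): exp(t · J_2(3)) = e^(3t)·(I + t·N), where N is the 2×2 nilpotent shift.
  For a 1×1 block at λ = 3: exp(t · [3]) = [e^(3t)].

After assembling e^{tJ} and conjugating by P, we get:

e^{tA} =
  [exp(3*t), 0, -t*exp(3*t)]
  [0, exp(3*t), t*exp(3*t)]
  [0, 0, exp(3*t)]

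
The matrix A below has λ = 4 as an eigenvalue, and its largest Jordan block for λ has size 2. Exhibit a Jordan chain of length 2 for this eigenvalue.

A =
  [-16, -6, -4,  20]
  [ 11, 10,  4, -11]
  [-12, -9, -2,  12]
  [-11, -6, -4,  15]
A Jordan chain for λ = 4 of length 2:
v_1 = (-6, 6, -9, -6)ᵀ
v_2 = (0, 1, 0, 0)ᵀ

Let N = A − (4)·I. We want v_2 with N^2 v_2 = 0 but N^1 v_2 ≠ 0; then v_{j-1} := N · v_j for j = 2, …, 2.

Pick v_2 = (0, 1, 0, 0)ᵀ.
Then v_1 = N · v_2 = (-6, 6, -9, -6)ᵀ.

Sanity check: (A − (4)·I) v_1 = (0, 0, 0, 0)ᵀ = 0. ✓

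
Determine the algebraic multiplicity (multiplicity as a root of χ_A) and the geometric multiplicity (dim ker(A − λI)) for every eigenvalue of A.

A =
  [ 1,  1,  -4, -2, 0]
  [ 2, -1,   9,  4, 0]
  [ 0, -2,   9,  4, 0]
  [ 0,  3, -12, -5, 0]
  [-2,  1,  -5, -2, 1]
λ = 1: alg = 5, geom = 3

Step 1 — factor the characteristic polynomial to read off the algebraic multiplicities:
  χ_A(x) = (x - 1)^5

Step 2 — compute geometric multiplicities via the rank-nullity identity g(λ) = n − rank(A − λI):
  rank(A − (1)·I) = 2, so dim ker(A − (1)·I) = n − 2 = 3

Summary:
  λ = 1: algebraic multiplicity = 5, geometric multiplicity = 3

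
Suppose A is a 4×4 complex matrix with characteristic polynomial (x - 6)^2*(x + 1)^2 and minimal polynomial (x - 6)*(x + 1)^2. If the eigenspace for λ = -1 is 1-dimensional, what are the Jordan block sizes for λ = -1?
Block sizes for λ = -1: [2]

Step 1 — from the characteristic polynomial, algebraic multiplicity of λ = -1 is 2. From dim ker(A − (-1)·I) = 1, there are exactly 1 Jordan blocks for λ = -1.
Step 2 — from the minimal polynomial, the factor (x + 1)^2 tells us the largest block for λ = -1 has size 2.
Step 3 — with total size 2, 1 blocks, and largest block 2, the block sizes (in nonincreasing order) are [2].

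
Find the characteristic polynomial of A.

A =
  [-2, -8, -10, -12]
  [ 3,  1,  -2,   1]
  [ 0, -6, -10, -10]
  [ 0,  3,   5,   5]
x^4 + 6*x^3 + 12*x^2 + 8*x

Expanding det(x·I − A) (e.g. by cofactor expansion or by noting that A is similar to its Jordan form J, which has the same characteristic polynomial as A) gives
  χ_A(x) = x^4 + 6*x^3 + 12*x^2 + 8*x
which factors as x*(x + 2)^3. The eigenvalues (with algebraic multiplicities) are λ = -2 with multiplicity 3, λ = 0 with multiplicity 1.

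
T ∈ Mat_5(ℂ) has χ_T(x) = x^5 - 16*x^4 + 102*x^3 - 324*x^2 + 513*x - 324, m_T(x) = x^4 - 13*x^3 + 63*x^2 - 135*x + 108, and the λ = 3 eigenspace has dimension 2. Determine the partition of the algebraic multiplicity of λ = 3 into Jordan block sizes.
Block sizes for λ = 3: [3, 1]

Step 1 — from the characteristic polynomial, algebraic multiplicity of λ = 3 is 4. From dim ker(T − (3)·I) = 2, there are exactly 2 Jordan blocks for λ = 3.
Step 2 — from the minimal polynomial, the factor (x − 3)^3 tells us the largest block for λ = 3 has size 3.
Step 3 — with total size 4, 2 blocks, and largest block 3, the block sizes (in nonincreasing order) are [3, 1].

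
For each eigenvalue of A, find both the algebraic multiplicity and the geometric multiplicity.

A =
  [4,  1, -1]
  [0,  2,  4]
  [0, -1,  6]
λ = 4: alg = 3, geom = 1

Step 1 — factor the characteristic polynomial to read off the algebraic multiplicities:
  χ_A(x) = (x - 4)^3

Step 2 — compute geometric multiplicities via the rank-nullity identity g(λ) = n − rank(A − λI):
  rank(A − (4)·I) = 2, so dim ker(A − (4)·I) = n − 2 = 1

Summary:
  λ = 4: algebraic multiplicity = 3, geometric multiplicity = 1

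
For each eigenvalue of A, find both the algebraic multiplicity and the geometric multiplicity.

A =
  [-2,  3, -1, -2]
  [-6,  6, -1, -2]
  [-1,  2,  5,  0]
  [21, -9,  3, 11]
λ = 5: alg = 4, geom = 2

Step 1 — factor the characteristic polynomial to read off the algebraic multiplicities:
  χ_A(x) = (x - 5)^4

Step 2 — compute geometric multiplicities via the rank-nullity identity g(λ) = n − rank(A − λI):
  rank(A − (5)·I) = 2, so dim ker(A − (5)·I) = n − 2 = 2

Summary:
  λ = 5: algebraic multiplicity = 4, geometric multiplicity = 2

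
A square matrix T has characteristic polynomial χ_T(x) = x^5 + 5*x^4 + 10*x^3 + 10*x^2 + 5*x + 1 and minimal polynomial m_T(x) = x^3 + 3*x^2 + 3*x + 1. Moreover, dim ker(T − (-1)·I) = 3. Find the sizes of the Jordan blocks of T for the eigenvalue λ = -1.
Block sizes for λ = -1: [3, 1, 1]

Step 1 — from the characteristic polynomial, algebraic multiplicity of λ = -1 is 5. From dim ker(T − (-1)·I) = 3, there are exactly 3 Jordan blocks for λ = -1.
Step 2 — from the minimal polynomial, the factor (x + 1)^3 tells us the largest block for λ = -1 has size 3.
Step 3 — with total size 5, 3 blocks, and largest block 3, the block sizes (in nonincreasing order) are [3, 1, 1].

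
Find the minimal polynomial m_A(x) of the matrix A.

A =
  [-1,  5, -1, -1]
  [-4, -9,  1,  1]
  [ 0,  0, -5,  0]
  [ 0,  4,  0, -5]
x^3 + 15*x^2 + 75*x + 125

The characteristic polynomial is χ_A(x) = (x + 5)^4, so the eigenvalues are known. The minimal polynomial is
  m_A(x) = Π_λ (x − λ)^{k_λ}
where k_λ is the size of the *largest* Jordan block for λ (equivalently, the smallest k with (A − λI)^k v = 0 for every generalised eigenvector v of λ).

  λ = -5: largest Jordan block has size 3, contributing (x + 5)^3

So m_A(x) = (x + 5)^3 = x^3 + 15*x^2 + 75*x + 125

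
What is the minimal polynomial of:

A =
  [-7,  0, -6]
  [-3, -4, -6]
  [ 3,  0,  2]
x^2 + 5*x + 4

The characteristic polynomial is χ_A(x) = (x + 1)*(x + 4)^2, so the eigenvalues are known. The minimal polynomial is
  m_A(x) = Π_λ (x − λ)^{k_λ}
where k_λ is the size of the *largest* Jordan block for λ (equivalently, the smallest k with (A − λI)^k v = 0 for every generalised eigenvector v of λ).

  λ = -4: largest Jordan block has size 1, contributing (x + 4)
  λ = -1: largest Jordan block has size 1, contributing (x + 1)

So m_A(x) = (x + 1)*(x + 4) = x^2 + 5*x + 4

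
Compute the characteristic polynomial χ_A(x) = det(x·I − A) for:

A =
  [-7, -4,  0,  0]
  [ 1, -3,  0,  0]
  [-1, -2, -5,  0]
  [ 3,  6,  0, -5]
x^4 + 20*x^3 + 150*x^2 + 500*x + 625

Expanding det(x·I − A) (e.g. by cofactor expansion or by noting that A is similar to its Jordan form J, which has the same characteristic polynomial as A) gives
  χ_A(x) = x^4 + 20*x^3 + 150*x^2 + 500*x + 625
which factors as (x + 5)^4. The eigenvalues (with algebraic multiplicities) are λ = -5 with multiplicity 4.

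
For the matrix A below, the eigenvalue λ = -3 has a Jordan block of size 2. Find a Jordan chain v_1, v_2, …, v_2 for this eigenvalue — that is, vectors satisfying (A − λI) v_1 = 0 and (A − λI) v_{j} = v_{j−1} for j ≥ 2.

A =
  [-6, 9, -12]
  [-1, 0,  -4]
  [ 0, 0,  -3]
A Jordan chain for λ = -3 of length 2:
v_1 = (-3, -1, 0)ᵀ
v_2 = (1, 0, 0)ᵀ

Let N = A − (-3)·I. We want v_2 with N^2 v_2 = 0 but N^1 v_2 ≠ 0; then v_{j-1} := N · v_j for j = 2, …, 2.

Pick v_2 = (1, 0, 0)ᵀ.
Then v_1 = N · v_2 = (-3, -1, 0)ᵀ.

Sanity check: (A − (-3)·I) v_1 = (0, 0, 0)ᵀ = 0. ✓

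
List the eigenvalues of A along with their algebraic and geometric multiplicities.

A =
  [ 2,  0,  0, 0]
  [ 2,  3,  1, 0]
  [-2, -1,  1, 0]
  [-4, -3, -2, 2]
λ = 2: alg = 4, geom = 2

Step 1 — factor the characteristic polynomial to read off the algebraic multiplicities:
  χ_A(x) = (x - 2)^4

Step 2 — compute geometric multiplicities via the rank-nullity identity g(λ) = n − rank(A − λI):
  rank(A − (2)·I) = 2, so dim ker(A − (2)·I) = n − 2 = 2

Summary:
  λ = 2: algebraic multiplicity = 4, geometric multiplicity = 2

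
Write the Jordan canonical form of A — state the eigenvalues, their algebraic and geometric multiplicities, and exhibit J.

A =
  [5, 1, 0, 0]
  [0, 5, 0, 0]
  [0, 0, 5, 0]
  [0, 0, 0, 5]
J_2(5) ⊕ J_1(5) ⊕ J_1(5)

The characteristic polynomial is
  det(x·I − A) = x^4 - 20*x^3 + 150*x^2 - 500*x + 625 = (x - 5)^4

Eigenvalues and multiplicities (the geometric multiplicity of λ is n − rank(A − λI), which equals the number of Jordan blocks for λ):
  λ = 5: algebraic multiplicity = 4, geometric multiplicity = 3

Determining the block sizes for each eigenvalue:
  λ = 5: 3 blocks summing to 4 forces exactly one block of size 2 and the rest size 1 → block sizes [2, 1, 1]

Assembling the blocks gives a Jordan form
J =
  [5, 1, 0, 0]
  [0, 5, 0, 0]
  [0, 0, 5, 0]
  [0, 0, 0, 5]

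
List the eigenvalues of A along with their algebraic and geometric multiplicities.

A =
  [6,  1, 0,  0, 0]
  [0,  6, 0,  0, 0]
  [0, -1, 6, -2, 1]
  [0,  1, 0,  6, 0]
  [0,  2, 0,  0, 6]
λ = 6: alg = 5, geom = 3

Step 1 — factor the characteristic polynomial to read off the algebraic multiplicities:
  χ_A(x) = (x - 6)^5

Step 2 — compute geometric multiplicities via the rank-nullity identity g(λ) = n − rank(A − λI):
  rank(A − (6)·I) = 2, so dim ker(A − (6)·I) = n − 2 = 3

Summary:
  λ = 6: algebraic multiplicity = 5, geometric multiplicity = 3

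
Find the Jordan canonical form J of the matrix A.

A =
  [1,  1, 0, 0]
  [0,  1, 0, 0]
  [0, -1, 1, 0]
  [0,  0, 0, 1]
J_2(1) ⊕ J_1(1) ⊕ J_1(1)

The characteristic polynomial is
  det(x·I − A) = x^4 - 4*x^3 + 6*x^2 - 4*x + 1 = (x - 1)^4

Eigenvalues and multiplicities (the geometric multiplicity of λ is n − rank(A − λI), which equals the number of Jordan blocks for λ):
  λ = 1: algebraic multiplicity = 4, geometric multiplicity = 3

Determining the block sizes for each eigenvalue:
  λ = 1: 3 blocks summing to 4 forces exactly one block of size 2 and the rest size 1 → block sizes [2, 1, 1]

Assembling the blocks gives a Jordan form
J =
  [1, 1, 0, 0]
  [0, 1, 0, 0]
  [0, 0, 1, 0]
  [0, 0, 0, 1]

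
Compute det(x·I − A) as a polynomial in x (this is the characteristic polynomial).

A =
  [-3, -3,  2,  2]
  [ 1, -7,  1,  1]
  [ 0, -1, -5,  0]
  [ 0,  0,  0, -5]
x^4 + 20*x^3 + 150*x^2 + 500*x + 625

Expanding det(x·I − A) (e.g. by cofactor expansion or by noting that A is similar to its Jordan form J, which has the same characteristic polynomial as A) gives
  χ_A(x) = x^4 + 20*x^3 + 150*x^2 + 500*x + 625
which factors as (x + 5)^4. The eigenvalues (with algebraic multiplicities) are λ = -5 with multiplicity 4.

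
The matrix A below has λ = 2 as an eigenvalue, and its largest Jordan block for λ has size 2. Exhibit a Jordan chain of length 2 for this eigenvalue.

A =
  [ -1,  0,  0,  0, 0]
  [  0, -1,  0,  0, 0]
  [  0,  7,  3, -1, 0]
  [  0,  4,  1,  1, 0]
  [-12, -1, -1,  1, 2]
A Jordan chain for λ = 2 of length 2:
v_1 = (0, 0, 1, 1, -1)ᵀ
v_2 = (0, 0, 1, 0, 0)ᵀ

Let N = A − (2)·I. We want v_2 with N^2 v_2 = 0 but N^1 v_2 ≠ 0; then v_{j-1} := N · v_j for j = 2, …, 2.

Pick v_2 = (0, 0, 1, 0, 0)ᵀ.
Then v_1 = N · v_2 = (0, 0, 1, 1, -1)ᵀ.

Sanity check: (A − (2)·I) v_1 = (0, 0, 0, 0, 0)ᵀ = 0. ✓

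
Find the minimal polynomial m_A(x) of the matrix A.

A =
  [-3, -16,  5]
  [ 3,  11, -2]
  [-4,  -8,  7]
x^3 - 15*x^2 + 75*x - 125

The characteristic polynomial is χ_A(x) = (x - 5)^3, so the eigenvalues are known. The minimal polynomial is
  m_A(x) = Π_λ (x − λ)^{k_λ}
where k_λ is the size of the *largest* Jordan block for λ (equivalently, the smallest k with (A − λI)^k v = 0 for every generalised eigenvector v of λ).

  λ = 5: largest Jordan block has size 3, contributing (x − 5)^3

So m_A(x) = (x - 5)^3 = x^3 - 15*x^2 + 75*x - 125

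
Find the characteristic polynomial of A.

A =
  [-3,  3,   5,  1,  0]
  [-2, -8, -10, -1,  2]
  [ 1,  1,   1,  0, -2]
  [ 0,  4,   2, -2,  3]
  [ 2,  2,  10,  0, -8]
x^5 + 20*x^4 + 160*x^3 + 640*x^2 + 1280*x + 1024

Expanding det(x·I − A) (e.g. by cofactor expansion or by noting that A is similar to its Jordan form J, which has the same characteristic polynomial as A) gives
  χ_A(x) = x^5 + 20*x^4 + 160*x^3 + 640*x^2 + 1280*x + 1024
which factors as (x + 4)^5. The eigenvalues (with algebraic multiplicities) are λ = -4 with multiplicity 5.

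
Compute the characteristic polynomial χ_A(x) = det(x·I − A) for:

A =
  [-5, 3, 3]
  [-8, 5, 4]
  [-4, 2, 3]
x^3 - 3*x^2 + 3*x - 1

Expanding det(x·I − A) (e.g. by cofactor expansion or by noting that A is similar to its Jordan form J, which has the same characteristic polynomial as A) gives
  χ_A(x) = x^3 - 3*x^2 + 3*x - 1
which factors as (x - 1)^3. The eigenvalues (with algebraic multiplicities) are λ = 1 with multiplicity 3.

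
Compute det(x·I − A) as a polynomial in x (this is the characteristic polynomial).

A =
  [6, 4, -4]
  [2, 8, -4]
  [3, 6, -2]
x^3 - 12*x^2 + 48*x - 64

Expanding det(x·I − A) (e.g. by cofactor expansion or by noting that A is similar to its Jordan form J, which has the same characteristic polynomial as A) gives
  χ_A(x) = x^3 - 12*x^2 + 48*x - 64
which factors as (x - 4)^3. The eigenvalues (with algebraic multiplicities) are λ = 4 with multiplicity 3.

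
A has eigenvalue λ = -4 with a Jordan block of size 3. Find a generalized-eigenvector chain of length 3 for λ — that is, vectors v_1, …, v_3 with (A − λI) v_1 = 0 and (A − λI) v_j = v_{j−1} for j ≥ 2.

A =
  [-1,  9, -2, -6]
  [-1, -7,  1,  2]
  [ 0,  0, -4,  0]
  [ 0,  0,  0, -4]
A Jordan chain for λ = -4 of length 3:
v_1 = (3, -1, 0, 0)ᵀ
v_2 = (-2, 1, 0, 0)ᵀ
v_3 = (0, 0, 1, 0)ᵀ

Let N = A − (-4)·I. We want v_3 with N^3 v_3 = 0 but N^2 v_3 ≠ 0; then v_{j-1} := N · v_j for j = 3, …, 2.

Pick v_3 = (0, 0, 1, 0)ᵀ.
Then v_2 = N · v_3 = (-2, 1, 0, 0)ᵀ.
Then v_1 = N · v_2 = (3, -1, 0, 0)ᵀ.

Sanity check: (A − (-4)·I) v_1 = (0, 0, 0, 0)ᵀ = 0. ✓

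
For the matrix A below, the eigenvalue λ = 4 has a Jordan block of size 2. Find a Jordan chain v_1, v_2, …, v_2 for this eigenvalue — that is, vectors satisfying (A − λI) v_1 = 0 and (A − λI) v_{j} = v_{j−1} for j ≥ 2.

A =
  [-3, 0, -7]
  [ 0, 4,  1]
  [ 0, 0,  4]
A Jordan chain for λ = 4 of length 2:
v_1 = (0, -1, 0)ᵀ
v_2 = (1, 0, -1)ᵀ

Let N = A − (4)·I. We want v_2 with N^2 v_2 = 0 but N^1 v_2 ≠ 0; then v_{j-1} := N · v_j for j = 2, …, 2.

Pick v_2 = (1, 0, -1)ᵀ.
Then v_1 = N · v_2 = (0, -1, 0)ᵀ.

Sanity check: (A − (4)·I) v_1 = (0, 0, 0)ᵀ = 0. ✓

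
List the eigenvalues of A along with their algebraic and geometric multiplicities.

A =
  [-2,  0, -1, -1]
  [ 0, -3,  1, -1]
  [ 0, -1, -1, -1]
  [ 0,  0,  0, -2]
λ = -2: alg = 4, geom = 2

Step 1 — factor the characteristic polynomial to read off the algebraic multiplicities:
  χ_A(x) = (x + 2)^4

Step 2 — compute geometric multiplicities via the rank-nullity identity g(λ) = n − rank(A − λI):
  rank(A − (-2)·I) = 2, so dim ker(A − (-2)·I) = n − 2 = 2

Summary:
  λ = -2: algebraic multiplicity = 4, geometric multiplicity = 2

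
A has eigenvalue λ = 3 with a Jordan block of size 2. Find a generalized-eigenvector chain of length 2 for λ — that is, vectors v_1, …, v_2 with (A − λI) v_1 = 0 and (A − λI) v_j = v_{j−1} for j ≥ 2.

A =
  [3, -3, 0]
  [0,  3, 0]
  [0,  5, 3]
A Jordan chain for λ = 3 of length 2:
v_1 = (-3, 0, 5)ᵀ
v_2 = (0, 1, 0)ᵀ

Let N = A − (3)·I. We want v_2 with N^2 v_2 = 0 but N^1 v_2 ≠ 0; then v_{j-1} := N · v_j for j = 2, …, 2.

Pick v_2 = (0, 1, 0)ᵀ.
Then v_1 = N · v_2 = (-3, 0, 5)ᵀ.

Sanity check: (A − (3)·I) v_1 = (0, 0, 0)ᵀ = 0. ✓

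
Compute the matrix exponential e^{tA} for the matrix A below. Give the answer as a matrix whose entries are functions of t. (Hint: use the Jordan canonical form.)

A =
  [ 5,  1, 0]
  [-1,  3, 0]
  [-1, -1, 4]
e^{tA} =
  [t*exp(4*t) + exp(4*t), t*exp(4*t), 0]
  [-t*exp(4*t), -t*exp(4*t) + exp(4*t), 0]
  [-t*exp(4*t), -t*exp(4*t), exp(4*t)]

Strategy: write A = P · J · P⁻¹ where J is a Jordan canonical form, so e^{tA} = P · e^{tJ} · P⁻¹, and e^{tJ} can be computed block-by-block.

A has Jordan form
J =
  [4, 1, 0]
  [0, 4, 0]
  [0, 0, 4]
(up to reordering of blocks).

Per-block formulas:
  For a 1×1 block at λ = 4: exp(t · [4]) = [e^(4t)].
  For a 2×2 Jordan block J_2(4): exp(t · J_2(4)) = e^(4t)·(I + t·N), where N is the 2×2 nilpotent shift.

After assembling e^{tJ} and conjugating by P, we get:

e^{tA} =
  [t*exp(4*t) + exp(4*t), t*exp(4*t), 0]
  [-t*exp(4*t), -t*exp(4*t) + exp(4*t), 0]
  [-t*exp(4*t), -t*exp(4*t), exp(4*t)]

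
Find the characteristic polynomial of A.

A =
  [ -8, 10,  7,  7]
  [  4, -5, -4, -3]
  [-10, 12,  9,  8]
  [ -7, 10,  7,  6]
x^4 - 2*x^3 + 2*x - 1

Expanding det(x·I − A) (e.g. by cofactor expansion or by noting that A is similar to its Jordan form J, which has the same characteristic polynomial as A) gives
  χ_A(x) = x^4 - 2*x^3 + 2*x - 1
which factors as (x - 1)^3*(x + 1). The eigenvalues (with algebraic multiplicities) are λ = -1 with multiplicity 1, λ = 1 with multiplicity 3.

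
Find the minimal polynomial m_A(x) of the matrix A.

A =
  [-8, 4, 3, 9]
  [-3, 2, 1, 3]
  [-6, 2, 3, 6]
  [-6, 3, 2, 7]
x^3 - 3*x^2 + 3*x - 1

The characteristic polynomial is χ_A(x) = (x - 1)^4, so the eigenvalues are known. The minimal polynomial is
  m_A(x) = Π_λ (x − λ)^{k_λ}
where k_λ is the size of the *largest* Jordan block for λ (equivalently, the smallest k with (A − λI)^k v = 0 for every generalised eigenvector v of λ).

  λ = 1: largest Jordan block has size 3, contributing (x − 1)^3

So m_A(x) = (x - 1)^3 = x^3 - 3*x^2 + 3*x - 1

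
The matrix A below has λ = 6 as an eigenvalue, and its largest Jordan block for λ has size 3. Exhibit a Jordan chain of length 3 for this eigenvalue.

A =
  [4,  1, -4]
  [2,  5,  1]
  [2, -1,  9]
A Jordan chain for λ = 6 of length 3:
v_1 = (-2, -4, 0)ᵀ
v_2 = (-2, 2, 2)ᵀ
v_3 = (1, 0, 0)ᵀ

Let N = A − (6)·I. We want v_3 with N^3 v_3 = 0 but N^2 v_3 ≠ 0; then v_{j-1} := N · v_j for j = 3, …, 2.

Pick v_3 = (1, 0, 0)ᵀ.
Then v_2 = N · v_3 = (-2, 2, 2)ᵀ.
Then v_1 = N · v_2 = (-2, -4, 0)ᵀ.

Sanity check: (A − (6)·I) v_1 = (0, 0, 0)ᵀ = 0. ✓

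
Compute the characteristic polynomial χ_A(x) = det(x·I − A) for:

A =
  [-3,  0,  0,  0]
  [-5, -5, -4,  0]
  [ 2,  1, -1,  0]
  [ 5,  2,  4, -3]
x^4 + 12*x^3 + 54*x^2 + 108*x + 81

Expanding det(x·I − A) (e.g. by cofactor expansion or by noting that A is similar to its Jordan form J, which has the same characteristic polynomial as A) gives
  χ_A(x) = x^4 + 12*x^3 + 54*x^2 + 108*x + 81
which factors as (x + 3)^4. The eigenvalues (with algebraic multiplicities) are λ = -3 with multiplicity 4.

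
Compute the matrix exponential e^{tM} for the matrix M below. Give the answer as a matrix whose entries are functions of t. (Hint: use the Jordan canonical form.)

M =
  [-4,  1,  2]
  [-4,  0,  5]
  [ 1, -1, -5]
e^{tM} =
  [-t^2*exp(-3*t)/2 - t*exp(-3*t) + exp(-3*t), t*exp(-3*t), -t^2*exp(-3*t)/2 + 2*t*exp(-3*t)]
  [-3*t^2*exp(-3*t)/2 - 4*t*exp(-3*t), 3*t*exp(-3*t) + exp(-3*t), -3*t^2*exp(-3*t)/2 + 5*t*exp(-3*t)]
  [t^2*exp(-3*t)/2 + t*exp(-3*t), -t*exp(-3*t), t^2*exp(-3*t)/2 - 2*t*exp(-3*t) + exp(-3*t)]

Strategy: write M = P · J · P⁻¹ where J is a Jordan canonical form, so e^{tM} = P · e^{tJ} · P⁻¹, and e^{tJ} can be computed block-by-block.

M has Jordan form
J =
  [-3,  1,  0]
  [ 0, -3,  1]
  [ 0,  0, -3]
(up to reordering of blocks).

Per-block formulas:
  For a 3×3 Jordan block J_3(-3): exp(t · J_3(-3)) = e^(-3t)·(I + t·N + (t^2/2)·N^2), where N is the 3×3 nilpotent shift.

After assembling e^{tJ} and conjugating by P, we get:

e^{tM} =
  [-t^2*exp(-3*t)/2 - t*exp(-3*t) + exp(-3*t), t*exp(-3*t), -t^2*exp(-3*t)/2 + 2*t*exp(-3*t)]
  [-3*t^2*exp(-3*t)/2 - 4*t*exp(-3*t), 3*t*exp(-3*t) + exp(-3*t), -3*t^2*exp(-3*t)/2 + 5*t*exp(-3*t)]
  [t^2*exp(-3*t)/2 + t*exp(-3*t), -t*exp(-3*t), t^2*exp(-3*t)/2 - 2*t*exp(-3*t) + exp(-3*t)]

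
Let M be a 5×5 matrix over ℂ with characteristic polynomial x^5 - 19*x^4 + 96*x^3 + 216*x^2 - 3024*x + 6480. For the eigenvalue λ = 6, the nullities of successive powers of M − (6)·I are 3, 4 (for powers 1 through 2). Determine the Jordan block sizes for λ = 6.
Block sizes for λ = 6: [2, 1, 1]

From the dimensions of kernels of powers, the number of Jordan blocks of size at least j is d_j − d_{j−1} where d_j = dim ker(N^j) (with d_0 = 0). Computing the differences gives [3, 1].
The number of blocks of size exactly k is (#blocks of size ≥ k) − (#blocks of size ≥ k + 1), so the partition is: 2 block(s) of size 1, 1 block(s) of size 2.
In nonincreasing order the block sizes are [2, 1, 1].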